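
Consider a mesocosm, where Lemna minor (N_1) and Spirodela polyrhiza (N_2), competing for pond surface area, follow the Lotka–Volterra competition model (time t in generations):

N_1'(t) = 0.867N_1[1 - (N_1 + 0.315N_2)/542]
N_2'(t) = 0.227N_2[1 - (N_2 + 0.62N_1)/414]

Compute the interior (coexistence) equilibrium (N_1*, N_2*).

Setting both brackets to zero gives the nullclines N_1 + 0.315N_2 = 542 and 0.62N_1 + N_2 = 414.
Substituting N_2 = 414 - 0.62N_1 into the first: N_1(1 - 0.315·0.62) = 542 - 0.315·414.
So N_1* = 412/0.805 = 511, and then N_2* = 414 - 0.62·511 = 96.9.

N_1* ≈ 511, N_2* ≈ 96.9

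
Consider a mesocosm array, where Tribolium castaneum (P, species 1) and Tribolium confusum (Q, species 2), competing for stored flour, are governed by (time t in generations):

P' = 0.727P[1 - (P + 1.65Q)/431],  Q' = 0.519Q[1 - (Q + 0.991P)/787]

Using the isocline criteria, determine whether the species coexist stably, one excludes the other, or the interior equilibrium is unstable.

species 2 excludes species 1

Compare the nullcline intercepts: K1/α12 = 431/1.65 = 261 < K2 = 787; K2/α21 = 787/0.991 = 794 > K1 = 431.
Since the inequalities point opposite ways, species 2 can invade but species 1 cannot.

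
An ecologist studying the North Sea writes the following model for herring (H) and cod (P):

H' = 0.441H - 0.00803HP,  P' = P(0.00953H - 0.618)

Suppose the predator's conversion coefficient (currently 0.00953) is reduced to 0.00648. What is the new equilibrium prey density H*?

At the interior fixed point, setting dP/dt = 0 with P > 0 fixes H* = (predator death rate)/(HP coefficient) — independent of the other coefficients.
With the change, H* = 0.618/0.00648 = 95.4; it rises from 64.8.

H* ≈ 95.4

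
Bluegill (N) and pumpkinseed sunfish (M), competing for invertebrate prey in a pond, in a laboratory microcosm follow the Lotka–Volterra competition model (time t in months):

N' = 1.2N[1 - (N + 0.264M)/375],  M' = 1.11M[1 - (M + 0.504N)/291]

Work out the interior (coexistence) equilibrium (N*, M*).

Setting both brackets to zero gives the nullclines N + 0.264M = 375 and 0.504N + M = 291.
Substituting M = 291 - 0.504N into the first: N(1 - 0.264·0.504) = 375 - 0.264·291.
So N* = 298/0.867 = 344, and then M* = 291 - 0.504·344 = 118.

N* ≈ 344, M* ≈ 118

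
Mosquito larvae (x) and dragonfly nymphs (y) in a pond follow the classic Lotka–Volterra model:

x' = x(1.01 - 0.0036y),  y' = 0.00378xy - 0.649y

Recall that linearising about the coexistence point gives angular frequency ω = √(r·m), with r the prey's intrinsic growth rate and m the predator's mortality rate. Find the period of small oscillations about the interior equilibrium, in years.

Here r = 1.01 and m = 0.649, so r·m = 0.655.
ω = √0.655 = 0.81 per year, hence T = 2π/ω ≈ 7.76 years.

T ≈ 7.76 years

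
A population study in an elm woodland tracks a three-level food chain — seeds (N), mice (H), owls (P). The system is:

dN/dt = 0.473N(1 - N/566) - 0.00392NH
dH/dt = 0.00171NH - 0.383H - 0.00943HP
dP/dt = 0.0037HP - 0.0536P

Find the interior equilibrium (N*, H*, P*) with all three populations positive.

From dP/dt = 0: 0.0037H* = 0.0536, so H* = 14.5.
From dN/dt = 0: 0.473(1 - N*/566) = 0.00392·14.5, giving N* = 566·(1 - 0.12) = 498.
From dH/dt = 0: 0.00171·498 - 0.383 = 0.00943P*, so P* = 0.469/0.00943 = 49.7.

N* ≈ 498, H* ≈ 14.5, P* ≈ 49.7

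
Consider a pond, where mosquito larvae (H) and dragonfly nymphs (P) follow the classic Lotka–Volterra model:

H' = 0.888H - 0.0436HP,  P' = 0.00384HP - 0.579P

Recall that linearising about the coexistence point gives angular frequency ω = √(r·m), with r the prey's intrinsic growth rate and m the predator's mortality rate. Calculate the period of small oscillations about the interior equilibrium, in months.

Here r = 0.888 and m = 0.579, so r·m = 0.514.
ω = √0.514 = 0.717 per month, hence T = 2π/ω ≈ 8.76 months.

T ≈ 8.76 months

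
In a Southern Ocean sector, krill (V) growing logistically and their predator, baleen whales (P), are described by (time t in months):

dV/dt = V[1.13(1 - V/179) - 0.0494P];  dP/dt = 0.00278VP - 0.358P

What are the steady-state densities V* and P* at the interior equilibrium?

From dP/dt = 0 with P > 0: 0.00278V* = 0.358, so V* = 129.
Substitute into dV/dt = 0: 1.13(1 - 129/179) = 0.0494P*.
The bracket is 0.281, giving P* = 0.317/0.0494 = 6.42.

V* ≈ 129, P* ≈ 6.42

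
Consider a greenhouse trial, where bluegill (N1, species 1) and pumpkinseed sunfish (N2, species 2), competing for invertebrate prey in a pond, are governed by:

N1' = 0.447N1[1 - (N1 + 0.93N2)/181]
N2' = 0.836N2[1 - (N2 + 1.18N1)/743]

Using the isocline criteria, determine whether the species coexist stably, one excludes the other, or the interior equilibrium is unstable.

Compare the nullcline intercepts: K1/α12 = 181/0.93 = 195 < K2 = 743; K2/α21 = 743/1.18 = 630 > K1 = 181.
Since the inequalities point opposite ways, species 2 can invade but species 1 cannot.

species 2 excludes species 1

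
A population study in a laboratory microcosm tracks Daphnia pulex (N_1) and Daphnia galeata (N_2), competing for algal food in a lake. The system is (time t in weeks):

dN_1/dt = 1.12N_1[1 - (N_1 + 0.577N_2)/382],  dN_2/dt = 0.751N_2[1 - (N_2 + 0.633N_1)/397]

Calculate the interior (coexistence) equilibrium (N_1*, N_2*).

Setting both brackets to zero gives the nullclines N_1 + 0.577N_2 = 382 and 0.633N_1 + N_2 = 397.
Substituting N_2 = 397 - 0.633N_1 into the first: N_1(1 - 0.577·0.633) = 382 - 0.577·397.
So N_1* = 153/0.635 = 241, and then N_2* = 397 - 0.633·241 = 244.

N_1* ≈ 241, N_2* ≈ 244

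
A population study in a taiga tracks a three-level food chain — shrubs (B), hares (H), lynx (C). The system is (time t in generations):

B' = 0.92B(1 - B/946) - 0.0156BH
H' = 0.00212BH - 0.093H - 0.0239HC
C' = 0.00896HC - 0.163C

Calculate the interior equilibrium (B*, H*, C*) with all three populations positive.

B* ≈ 654, H* ≈ 18.2, C* ≈ 54.1

From dC/dt = 0: 0.00896H* = 0.163, so H* = 18.2.
From dB/dt = 0: 0.92(1 - B*/946) = 0.0156·18.2, giving B* = 946·(1 - 0.308) = 654.
From dH/dt = 0: 0.00212·654 - 0.093 = 0.0239C*, so C* = 1.29/0.0239 = 54.1.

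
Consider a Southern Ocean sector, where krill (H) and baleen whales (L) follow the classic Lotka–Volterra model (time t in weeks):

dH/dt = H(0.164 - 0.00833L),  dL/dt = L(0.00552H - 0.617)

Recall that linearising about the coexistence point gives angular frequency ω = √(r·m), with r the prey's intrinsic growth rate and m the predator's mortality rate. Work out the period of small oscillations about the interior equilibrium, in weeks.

Here r = 0.164 and m = 0.617, so r·m = 0.101.
ω = √0.101 = 0.318 per week, hence T = 2π/ω ≈ 19.8 weeks.

T ≈ 19.8 weeks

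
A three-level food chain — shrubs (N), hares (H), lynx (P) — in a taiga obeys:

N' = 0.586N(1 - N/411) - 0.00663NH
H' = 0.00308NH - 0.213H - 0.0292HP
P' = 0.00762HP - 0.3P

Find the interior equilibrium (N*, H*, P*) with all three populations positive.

From dP/dt = 0: 0.00762H* = 0.3, so H* = 39.4.
From dN/dt = 0: 0.586(1 - N*/411) = 0.00663·39.4, giving N* = 411·(1 - 0.445) = 228.
From dH/dt = 0: 0.00308·228 - 0.213 = 0.0292P*, so P* = 0.489/0.0292 = 16.7.

N* ≈ 228, H* ≈ 39.4, P* ≈ 16.7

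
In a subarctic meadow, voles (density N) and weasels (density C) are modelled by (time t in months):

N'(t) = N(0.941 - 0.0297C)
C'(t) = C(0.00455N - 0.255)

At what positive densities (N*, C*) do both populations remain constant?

N* ≈ 56, C* ≈ 31.7

Set dC/dt = 0 with C > 0: 0.00455N - 0.255 = 0, so N* = 0.255/0.00455 = 56.
Set dN/dt = 0 with N > 0: 0.941 - 0.0297C = 0, so C* = 0.941/0.0297 = 31.7.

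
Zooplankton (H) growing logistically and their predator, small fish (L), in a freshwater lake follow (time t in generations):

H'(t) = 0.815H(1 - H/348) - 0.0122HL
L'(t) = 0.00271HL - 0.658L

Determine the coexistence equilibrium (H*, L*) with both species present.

H* ≈ 243, L* ≈ 20.2

From dL/dt = 0 with L > 0: 0.00271H* = 0.658, so H* = 243.
Substitute into dH/dt = 0: 0.815(1 - 243/348) = 0.0122L*.
The bracket is 0.302, giving L* = 0.246/0.0122 = 20.2.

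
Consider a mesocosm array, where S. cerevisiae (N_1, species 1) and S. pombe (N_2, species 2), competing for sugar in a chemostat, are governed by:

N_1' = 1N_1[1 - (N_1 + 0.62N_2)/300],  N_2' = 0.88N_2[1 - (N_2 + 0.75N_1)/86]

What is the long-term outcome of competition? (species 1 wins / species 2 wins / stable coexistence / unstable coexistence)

Compare the nullcline intercepts: K1/α12 = 300/0.62 = 484 > K2 = 86; K2/α21 = 86/0.75 = 115 < K1 = 300.
Since the inequalities point opposite ways, species 1 can invade but species 2 cannot.

species 1 excludes species 2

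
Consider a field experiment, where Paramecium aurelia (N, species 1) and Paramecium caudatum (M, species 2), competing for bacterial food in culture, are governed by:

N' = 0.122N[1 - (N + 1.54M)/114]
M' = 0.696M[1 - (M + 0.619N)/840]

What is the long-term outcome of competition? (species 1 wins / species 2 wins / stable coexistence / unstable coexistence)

species 2 excludes species 1

Compare the nullcline intercepts: K1/α12 = 114/1.54 = 74 < K2 = 840; K2/α21 = 840/0.619 = 1360 > K1 = 114.
Since the inequalities point opposite ways, species 2 can invade but species 1 cannot.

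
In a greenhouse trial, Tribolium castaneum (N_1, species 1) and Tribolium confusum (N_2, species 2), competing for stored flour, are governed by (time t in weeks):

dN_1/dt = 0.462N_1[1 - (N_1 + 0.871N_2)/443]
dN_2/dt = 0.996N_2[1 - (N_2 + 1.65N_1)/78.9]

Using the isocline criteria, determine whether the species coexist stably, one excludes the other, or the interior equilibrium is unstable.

species 1 excludes species 2

Compare the nullcline intercepts: K1/α12 = 443/0.871 = 509 > K2 = 78.9; K2/α21 = 78.9/1.65 = 47.8 < K1 = 443.
Since the inequalities point opposite ways, species 1 can invade but species 2 cannot.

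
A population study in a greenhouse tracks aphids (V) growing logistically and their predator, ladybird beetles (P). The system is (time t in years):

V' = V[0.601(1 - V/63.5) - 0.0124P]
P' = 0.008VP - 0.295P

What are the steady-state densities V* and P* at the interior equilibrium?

V* ≈ 36.9, P* ≈ 20.3

From dP/dt = 0 with P > 0: 0.008V* = 0.295, so V* = 36.9.
Substitute into dV/dt = 0: 0.601(1 - 36.9/63.5) = 0.0124P*.
The bracket is 0.419, giving P* = 0.252/0.0124 = 20.3.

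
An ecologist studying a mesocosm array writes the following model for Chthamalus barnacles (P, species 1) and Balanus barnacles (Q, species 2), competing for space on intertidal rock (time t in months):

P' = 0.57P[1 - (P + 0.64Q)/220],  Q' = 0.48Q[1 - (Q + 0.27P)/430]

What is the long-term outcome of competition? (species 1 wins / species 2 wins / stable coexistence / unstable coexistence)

species 2 excludes species 1

Compare the nullcline intercepts: K1/α12 = 220/0.64 = 344 < K2 = 430; K2/α21 = 430/0.27 = 1590 > K1 = 220.
Since the inequalities point opposite ways, species 2 can invade but species 1 cannot.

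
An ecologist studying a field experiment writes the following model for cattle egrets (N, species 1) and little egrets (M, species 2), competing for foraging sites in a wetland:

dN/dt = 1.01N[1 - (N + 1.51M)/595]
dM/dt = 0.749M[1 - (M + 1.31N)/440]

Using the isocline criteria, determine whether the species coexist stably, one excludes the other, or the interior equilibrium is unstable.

unstable coexistence (outcome depends on initial conditions)

Compare the nullcline intercepts: K1/α12 = 595/1.51 = 394 < K2 = 440; K2/α21 = 440/1.31 = 336 < K1 = 595.
Since both are reversed, neither can invade when rare; the interior point is a saddle.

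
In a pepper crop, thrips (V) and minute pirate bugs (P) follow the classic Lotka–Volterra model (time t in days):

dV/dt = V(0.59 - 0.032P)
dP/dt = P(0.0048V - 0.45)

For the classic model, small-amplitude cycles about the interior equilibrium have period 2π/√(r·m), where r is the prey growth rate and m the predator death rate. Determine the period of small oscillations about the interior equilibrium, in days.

T ≈ 12.2 days

Here r = 0.59 and m = 0.45, so r·m = 0.266.
ω = √0.266 = 0.515 per day, hence T = 2π/ω ≈ 12.2 days.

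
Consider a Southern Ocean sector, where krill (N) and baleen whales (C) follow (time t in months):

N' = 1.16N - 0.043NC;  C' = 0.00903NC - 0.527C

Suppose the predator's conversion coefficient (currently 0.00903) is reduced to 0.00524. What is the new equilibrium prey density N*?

At the interior fixed point, setting dC/dt = 0 with C > 0 fixes N* = (predator death rate)/(NC coefficient) — independent of the other coefficients.
With the change, N* = 0.527/0.00524 = 101; it rises from 58.4.

N* ≈ 101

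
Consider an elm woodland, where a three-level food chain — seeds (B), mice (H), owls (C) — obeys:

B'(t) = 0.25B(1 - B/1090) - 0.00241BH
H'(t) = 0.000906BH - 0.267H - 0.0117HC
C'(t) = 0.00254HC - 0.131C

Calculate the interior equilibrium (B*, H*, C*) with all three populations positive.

B* ≈ 548, H* ≈ 51.6, C* ≈ 19.6

From dC/dt = 0: 0.00254H* = 0.131, so H* = 51.6.
From dB/dt = 0: 0.25(1 - B*/1090) = 0.00241·51.6, giving B* = 1090·(1 - 0.497) = 548.
From dH/dt = 0: 0.000906·548 - 0.267 = 0.0117C*, so C* = 0.23/0.0117 = 19.6.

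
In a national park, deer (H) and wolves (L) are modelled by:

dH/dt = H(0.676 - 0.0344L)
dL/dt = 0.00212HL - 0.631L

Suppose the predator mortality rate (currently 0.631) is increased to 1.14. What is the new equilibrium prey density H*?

At the interior fixed point, setting dL/dt = 0 with L > 0 fixes H* = (predator death rate)/(HL coefficient) — independent of the other coefficients.
With the change, H* = 1.14/0.00212 = 538; it rises from 298.

H* ≈ 538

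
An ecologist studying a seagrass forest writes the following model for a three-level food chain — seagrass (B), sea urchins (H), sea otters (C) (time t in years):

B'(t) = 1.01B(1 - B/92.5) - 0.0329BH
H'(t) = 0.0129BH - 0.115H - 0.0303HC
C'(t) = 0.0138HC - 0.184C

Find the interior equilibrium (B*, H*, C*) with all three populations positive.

From dC/dt = 0: 0.0138H* = 0.184, so H* = 13.3.
From dB/dt = 0: 1.01(1 - B*/92.5) = 0.0329·13.3, giving B* = 92.5·(1 - 0.434) = 52.3.
From dH/dt = 0: 0.0129·52.3 - 0.115 = 0.0303C*, so C* = 0.56/0.0303 = 18.5.

B* ≈ 52.3, H* ≈ 13.3, C* ≈ 18.5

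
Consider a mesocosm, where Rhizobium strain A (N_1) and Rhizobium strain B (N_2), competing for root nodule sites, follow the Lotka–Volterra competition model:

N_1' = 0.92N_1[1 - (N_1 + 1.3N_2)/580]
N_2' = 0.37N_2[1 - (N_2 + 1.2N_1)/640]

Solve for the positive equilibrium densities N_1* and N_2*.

Setting both brackets to zero gives the nullclines N_1 + 1.3N_2 = 580 and 1.2N_1 + N_2 = 640.
Substituting N_2 = 640 - 1.2N_1 into the first: N_1(1 - 1.3·1.2) = 580 - 1.3·640.
So N_1* = -252/-0.56 = 450, and then N_2* = 640 - 1.2·450 = 100.

N_1* ≈ 450, N_2* ≈ 100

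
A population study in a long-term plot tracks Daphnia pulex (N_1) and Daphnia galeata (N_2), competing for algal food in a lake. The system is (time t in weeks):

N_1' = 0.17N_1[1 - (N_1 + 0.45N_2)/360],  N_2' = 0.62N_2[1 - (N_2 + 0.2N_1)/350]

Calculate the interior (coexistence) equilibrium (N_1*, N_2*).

Setting both brackets to zero gives the nullclines N_1 + 0.45N_2 = 360 and 0.2N_1 + N_2 = 350.
Substituting N_2 = 350 - 0.2N_1 into the first: N_1(1 - 0.45·0.2) = 360 - 0.45·350.
So N_1* = 202/0.91 = 223, and then N_2* = 350 - 0.2·223 = 305.

N_1* ≈ 223, N_2* ≈ 305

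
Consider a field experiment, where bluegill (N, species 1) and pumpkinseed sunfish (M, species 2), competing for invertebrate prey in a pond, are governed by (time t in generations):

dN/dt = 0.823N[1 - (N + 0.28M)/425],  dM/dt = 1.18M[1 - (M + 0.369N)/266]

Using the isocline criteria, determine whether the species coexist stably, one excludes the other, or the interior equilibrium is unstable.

stable coexistence

Compare the nullcline intercepts: K1/α12 = 425/0.28 = 1520 > K2 = 266; K2/α21 = 266/0.369 = 721 > K1 = 425.
Since both inequalities hold, each species can invade when rare, so the interior equilibrium is stable.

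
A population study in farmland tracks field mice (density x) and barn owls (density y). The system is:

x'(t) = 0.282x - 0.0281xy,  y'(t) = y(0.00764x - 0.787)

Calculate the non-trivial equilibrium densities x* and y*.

Set dy/dt = 0 with y > 0: 0.00764x - 0.787 = 0, so x* = 0.787/0.00764 = 103.
Set dx/dt = 0 with x > 0: 0.282 - 0.0281y = 0, so y* = 0.282/0.0281 = 10.

x* ≈ 103, y* ≈ 10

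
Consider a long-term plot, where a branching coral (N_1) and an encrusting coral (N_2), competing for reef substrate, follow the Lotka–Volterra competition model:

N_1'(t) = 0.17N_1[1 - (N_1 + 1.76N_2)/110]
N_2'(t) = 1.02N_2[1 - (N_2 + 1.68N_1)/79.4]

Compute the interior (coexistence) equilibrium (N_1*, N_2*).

Setting both brackets to zero gives the nullclines N_1 + 1.76N_2 = 110 and 1.68N_1 + N_2 = 79.4.
Substituting N_2 = 79.4 - 1.68N_1 into the first: N_1(1 - 1.76·1.68) = 110 - 1.76·79.4.
So N_1* = -29.7/-1.96 = 15.2, and then N_2* = 79.4 - 1.68·15.2 = 53.9.

N_1* ≈ 15.2, N_2* ≈ 53.9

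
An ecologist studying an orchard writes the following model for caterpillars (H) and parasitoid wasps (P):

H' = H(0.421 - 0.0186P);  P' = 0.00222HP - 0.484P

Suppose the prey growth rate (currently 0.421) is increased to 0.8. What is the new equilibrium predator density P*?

At the interior fixed point, setting dH/dt = 0 with H > 0 fixes P* = (prey growth rate)/(HP coefficient) — independent of the other coefficients.
With the change, P* = 0.8/0.0186 = 43; it rises from 22.6.

P* ≈ 43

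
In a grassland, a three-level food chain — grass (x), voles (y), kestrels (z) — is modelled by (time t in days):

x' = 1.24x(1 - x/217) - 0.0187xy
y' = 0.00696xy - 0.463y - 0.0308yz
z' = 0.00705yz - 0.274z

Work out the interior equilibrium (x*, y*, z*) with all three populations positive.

From dz/dt = 0: 0.00705y* = 0.274, so y* = 38.9.
From dx/dt = 0: 1.24(1 - x*/217) = 0.0187·38.9, giving x* = 217·(1 - 0.586) = 89.8.
From dy/dt = 0: 0.00696·89.8 - 0.463 = 0.0308z*, so z* = 0.162/0.0308 = 5.26.

x* ≈ 89.8, y* ≈ 38.9, z* ≈ 5.26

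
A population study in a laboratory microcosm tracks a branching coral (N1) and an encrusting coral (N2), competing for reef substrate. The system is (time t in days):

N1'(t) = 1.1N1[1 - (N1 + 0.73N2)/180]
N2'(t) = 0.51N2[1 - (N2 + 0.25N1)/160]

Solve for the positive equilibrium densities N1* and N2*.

Setting both brackets to zero gives the nullclines N1 + 0.73N2 = 180 and 0.25N1 + N2 = 160.
Substituting N2 = 160 - 0.25N1 into the first: N1(1 - 0.73·0.25) = 180 - 0.73·160.
So N1* = 63.2/0.818 = 77.3, and then N2* = 160 - 0.25·77.3 = 141.

N1* ≈ 77.3, N2* ≈ 141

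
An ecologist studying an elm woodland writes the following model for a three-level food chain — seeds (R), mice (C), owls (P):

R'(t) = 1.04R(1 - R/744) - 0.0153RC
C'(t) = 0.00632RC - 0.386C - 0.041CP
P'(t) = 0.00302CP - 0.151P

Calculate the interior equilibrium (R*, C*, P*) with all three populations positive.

From dP/dt = 0: 0.00302C* = 0.151, so C* = 50.
From dR/dt = 0: 1.04(1 - R*/744) = 0.0153·50, giving R* = 744·(1 - 0.736) = 197.
From dC/dt = 0: 0.00632·197 - 0.386 = 0.041P*, so P* = 0.857/0.041 = 20.9.

R* ≈ 197, C* ≈ 50, P* ≈ 20.9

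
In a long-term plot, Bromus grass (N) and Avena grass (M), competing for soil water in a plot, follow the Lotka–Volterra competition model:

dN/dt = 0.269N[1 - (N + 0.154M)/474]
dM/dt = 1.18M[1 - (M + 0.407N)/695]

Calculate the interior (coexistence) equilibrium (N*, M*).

N* ≈ 392, M* ≈ 536

Setting both brackets to zero gives the nullclines N + 0.154M = 474 and 0.407N + M = 695.
Substituting M = 695 - 0.407N into the first: N(1 - 0.154·0.407) = 474 - 0.154·695.
So N* = 367/0.937 = 392, and then M* = 695 - 0.407·392 = 536.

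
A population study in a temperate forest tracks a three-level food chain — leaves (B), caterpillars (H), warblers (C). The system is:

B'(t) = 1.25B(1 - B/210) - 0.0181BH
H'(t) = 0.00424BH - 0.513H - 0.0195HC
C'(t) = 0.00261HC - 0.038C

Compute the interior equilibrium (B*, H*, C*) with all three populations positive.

B* ≈ 166, H* ≈ 14.6, C* ≈ 9.73

From dC/dt = 0: 0.00261H* = 0.038, so H* = 14.6.
From dB/dt = 0: 1.25(1 - B*/210) = 0.0181·14.6, giving B* = 210·(1 - 0.211) = 166.
From dH/dt = 0: 0.00424·166 - 0.513 = 0.0195C*, so C* = 0.19/0.0195 = 9.73.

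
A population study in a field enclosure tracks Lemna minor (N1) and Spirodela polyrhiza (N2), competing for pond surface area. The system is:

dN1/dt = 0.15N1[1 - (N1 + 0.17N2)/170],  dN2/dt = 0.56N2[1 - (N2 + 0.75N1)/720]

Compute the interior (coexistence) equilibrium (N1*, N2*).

N1* ≈ 54.6, N2* ≈ 679

Setting both brackets to zero gives the nullclines N1 + 0.17N2 = 170 and 0.75N1 + N2 = 720.
Substituting N2 = 720 - 0.75N1 into the first: N1(1 - 0.17·0.75) = 170 - 0.17·720.
So N1* = 47.6/0.873 = 54.6, and then N2* = 720 - 0.75·54.6 = 679.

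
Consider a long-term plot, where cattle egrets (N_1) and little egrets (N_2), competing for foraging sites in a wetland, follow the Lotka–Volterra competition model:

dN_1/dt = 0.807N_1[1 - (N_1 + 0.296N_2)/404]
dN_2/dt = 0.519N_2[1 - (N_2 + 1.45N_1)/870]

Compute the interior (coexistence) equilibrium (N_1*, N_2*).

N_1* ≈ 257, N_2* ≈ 498

Setting both brackets to zero gives the nullclines N_1 + 0.296N_2 = 404 and 1.45N_1 + N_2 = 870.
Substituting N_2 = 870 - 1.45N_1 into the first: N_1(1 - 0.296·1.45) = 404 - 0.296·870.
So N_1* = 146/0.571 = 257, and then N_2* = 870 - 1.45·257 = 498.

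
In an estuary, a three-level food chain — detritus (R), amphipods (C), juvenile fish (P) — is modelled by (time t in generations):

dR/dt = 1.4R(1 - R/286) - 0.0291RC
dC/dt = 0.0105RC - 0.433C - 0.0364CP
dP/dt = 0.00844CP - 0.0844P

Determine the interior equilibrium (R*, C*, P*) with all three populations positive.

From dP/dt = 0: 0.00844C* = 0.0844, so C* = 10.
From dR/dt = 0: 1.4(1 - R*/286) = 0.0291·10, giving R* = 286·(1 - 0.208) = 227.
From dC/dt = 0: 0.0105·227 - 0.433 = 0.0364P*, so P* = 1.95/0.0364 = 53.5.

R* ≈ 227, C* ≈ 10, P* ≈ 53.5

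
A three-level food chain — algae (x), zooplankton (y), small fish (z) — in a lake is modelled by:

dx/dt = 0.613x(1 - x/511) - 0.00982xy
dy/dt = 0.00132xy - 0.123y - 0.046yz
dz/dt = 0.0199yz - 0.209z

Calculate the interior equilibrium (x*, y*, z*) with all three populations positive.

x* ≈ 425, y* ≈ 10.5, z* ≈ 9.52

From dz/dt = 0: 0.0199y* = 0.209, so y* = 10.5.
From dx/dt = 0: 0.613(1 - x*/511) = 0.00982·10.5, giving x* = 511·(1 - 0.168) = 425.
From dy/dt = 0: 0.00132·425 - 0.123 = 0.046z*, so z* = 0.438/0.046 = 9.52.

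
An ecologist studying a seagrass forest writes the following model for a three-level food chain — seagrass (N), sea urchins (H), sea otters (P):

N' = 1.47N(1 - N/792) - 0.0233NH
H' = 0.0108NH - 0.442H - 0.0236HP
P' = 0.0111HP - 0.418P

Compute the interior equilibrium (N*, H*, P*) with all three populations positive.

From dP/dt = 0: 0.0111H* = 0.418, so H* = 37.7.
From dN/dt = 0: 1.47(1 - N*/792) = 0.0233·37.7, giving N* = 792·(1 - 0.597) = 319.
From dH/dt = 0: 0.0108·319 - 0.442 = 0.0236P*, so P* = 3.01/0.0236 = 127.

N* ≈ 319, H* ≈ 37.7, P* ≈ 127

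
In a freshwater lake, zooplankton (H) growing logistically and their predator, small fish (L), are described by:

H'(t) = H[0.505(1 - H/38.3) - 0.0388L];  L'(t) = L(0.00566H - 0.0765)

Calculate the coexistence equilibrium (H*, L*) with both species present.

From dL/dt = 0 with L > 0: 0.00566H* = 0.0765, so H* = 13.5.
Substitute into dH/dt = 0: 0.505(1 - 13.5/38.3) = 0.0388L*.
The bracket is 0.647, giving L* = 0.327/0.0388 = 8.42.

H* ≈ 13.5, L* ≈ 8.42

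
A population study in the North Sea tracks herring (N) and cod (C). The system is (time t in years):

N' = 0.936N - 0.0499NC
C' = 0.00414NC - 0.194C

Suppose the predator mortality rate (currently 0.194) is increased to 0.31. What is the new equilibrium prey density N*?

N* ≈ 74.9

At the interior fixed point, setting dC/dt = 0 with C > 0 fixes N* = (predator death rate)/(NC coefficient) — independent of the other coefficients.
With the change, N* = 0.31/0.00414 = 74.9; it rises from 46.9.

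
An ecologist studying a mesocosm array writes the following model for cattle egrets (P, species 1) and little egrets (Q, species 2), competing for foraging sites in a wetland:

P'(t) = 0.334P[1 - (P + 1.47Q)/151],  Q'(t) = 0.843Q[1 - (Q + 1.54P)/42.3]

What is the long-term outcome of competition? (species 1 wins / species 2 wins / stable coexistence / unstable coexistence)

Compare the nullcline intercepts: K1/α12 = 151/1.47 = 103 > K2 = 42.3; K2/α21 = 42.3/1.54 = 27.5 < K1 = 151.
Since the inequalities point opposite ways, species 1 can invade but species 2 cannot.

species 1 excludes species 2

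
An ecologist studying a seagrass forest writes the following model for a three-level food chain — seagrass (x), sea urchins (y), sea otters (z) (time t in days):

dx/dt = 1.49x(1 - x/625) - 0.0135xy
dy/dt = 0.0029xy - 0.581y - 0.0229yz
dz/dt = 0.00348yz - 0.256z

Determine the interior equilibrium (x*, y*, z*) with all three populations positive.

From dz/dt = 0: 0.00348y* = 0.256, so y* = 73.6.
From dx/dt = 0: 1.49(1 - x*/625) = 0.0135·73.6, giving x* = 625·(1 - 0.667) = 208.
From dy/dt = 0: 0.0029·208 - 0.581 = 0.0229z*, so z* = 0.0234/0.0229 = 1.02.

x* ≈ 208, y* ≈ 73.6, z* ≈ 1.02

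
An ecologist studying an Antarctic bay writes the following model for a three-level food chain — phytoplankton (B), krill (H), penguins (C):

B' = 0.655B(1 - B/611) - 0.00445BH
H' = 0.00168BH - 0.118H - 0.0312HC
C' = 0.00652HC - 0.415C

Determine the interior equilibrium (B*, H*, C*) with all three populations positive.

B* ≈ 347, H* ≈ 63.7, C* ≈ 14.9

From dC/dt = 0: 0.00652H* = 0.415, so H* = 63.7.
From dB/dt = 0: 0.655(1 - B*/611) = 0.00445·63.7, giving B* = 611·(1 - 0.432) = 347.
From dH/dt = 0: 0.00168·347 - 0.118 = 0.0312C*, so C* = 0.465/0.0312 = 14.9.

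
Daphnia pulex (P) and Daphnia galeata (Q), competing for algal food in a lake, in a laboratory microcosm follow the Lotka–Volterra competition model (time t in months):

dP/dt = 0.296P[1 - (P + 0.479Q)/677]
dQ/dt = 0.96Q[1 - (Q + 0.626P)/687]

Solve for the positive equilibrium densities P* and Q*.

Setting both brackets to zero gives the nullclines P + 0.479Q = 677 and 0.626P + Q = 687.
Substituting Q = 687 - 0.626P into the first: P(1 - 0.479·0.626) = 677 - 0.479·687.
So P* = 348/0.7 = 497, and then Q* = 687 - 0.626·497 = 376.

P* ≈ 497, Q* ≈ 376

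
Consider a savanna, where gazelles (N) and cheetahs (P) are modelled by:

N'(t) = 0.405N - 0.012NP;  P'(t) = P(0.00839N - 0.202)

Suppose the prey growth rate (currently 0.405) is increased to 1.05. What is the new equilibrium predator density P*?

At the interior fixed point, setting dN/dt = 0 with N > 0 fixes P* = (prey growth rate)/(NP coefficient) — independent of the other coefficients.
With the change, P* = 1.05/0.012 = 87.5; it rises from 33.8.

P* ≈ 87.5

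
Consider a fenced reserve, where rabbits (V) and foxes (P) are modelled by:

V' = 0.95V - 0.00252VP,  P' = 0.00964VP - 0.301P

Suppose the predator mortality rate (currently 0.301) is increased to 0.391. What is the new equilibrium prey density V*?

V* ≈ 40.6

At the interior fixed point, setting dP/dt = 0 with P > 0 fixes V* = (predator death rate)/(VP coefficient) — independent of the other coefficients.
With the change, V* = 0.391/0.00964 = 40.6; it rises from 31.2.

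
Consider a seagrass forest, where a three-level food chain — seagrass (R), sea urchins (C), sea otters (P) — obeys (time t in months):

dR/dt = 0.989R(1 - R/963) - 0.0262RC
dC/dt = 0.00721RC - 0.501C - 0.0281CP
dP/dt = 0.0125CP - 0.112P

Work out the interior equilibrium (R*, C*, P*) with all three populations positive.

From dP/dt = 0: 0.0125C* = 0.112, so C* = 8.96.
From dR/dt = 0: 0.989(1 - R*/963) = 0.0262·8.96, giving R* = 963·(1 - 0.237) = 734.
From dC/dt = 0: 0.00721·734 - 0.501 = 0.0281P*, so P* = 4.79/0.0281 = 171.

R* ≈ 734, C* ≈ 8.96, P* ≈ 171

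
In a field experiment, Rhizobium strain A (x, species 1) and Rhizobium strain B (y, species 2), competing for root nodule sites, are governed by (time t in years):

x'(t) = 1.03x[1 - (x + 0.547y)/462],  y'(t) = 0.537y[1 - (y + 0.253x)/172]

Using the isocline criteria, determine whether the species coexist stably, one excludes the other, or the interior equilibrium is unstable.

Compare the nullcline intercepts: K1/α12 = 462/0.547 = 845 > K2 = 172; K2/α21 = 172/0.253 = 680 > K1 = 462.
Since both inequalities hold, each species can invade when rare, so the interior equilibrium is stable.

stable coexistence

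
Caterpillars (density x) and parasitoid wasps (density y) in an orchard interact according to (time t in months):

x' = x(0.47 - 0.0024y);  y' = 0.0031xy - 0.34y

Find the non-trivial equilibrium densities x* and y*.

x* ≈ 110, y* ≈ 196

Set dy/dt = 0 with y > 0: 0.0031x - 0.34 = 0, so x* = 0.34/0.0031 = 110.
Set dx/dt = 0 with x > 0: 0.47 - 0.0024y = 0, so y* = 0.47/0.0024 = 196.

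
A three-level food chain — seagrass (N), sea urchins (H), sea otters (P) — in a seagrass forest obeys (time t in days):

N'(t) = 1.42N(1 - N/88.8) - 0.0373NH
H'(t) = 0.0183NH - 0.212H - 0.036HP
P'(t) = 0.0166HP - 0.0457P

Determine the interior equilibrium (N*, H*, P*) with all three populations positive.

From dP/dt = 0: 0.0166H* = 0.0457, so H* = 2.75.
From dN/dt = 0: 1.42(1 - N*/88.8) = 0.0373·2.75, giving N* = 88.8·(1 - 0.0723) = 82.4.
From dH/dt = 0: 0.0183·82.4 - 0.212 = 0.036P*, so P* = 1.3/0.036 = 36.

N* ≈ 82.4, H* ≈ 2.75, P* ≈ 36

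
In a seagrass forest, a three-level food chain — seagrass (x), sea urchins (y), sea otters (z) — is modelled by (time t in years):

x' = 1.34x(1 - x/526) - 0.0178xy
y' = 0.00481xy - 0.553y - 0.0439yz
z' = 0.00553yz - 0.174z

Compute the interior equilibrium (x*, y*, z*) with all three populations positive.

From dz/dt = 0: 0.00553y* = 0.174, so y* = 31.5.
From dx/dt = 0: 1.34(1 - x*/526) = 0.0178·31.5, giving x* = 526·(1 - 0.418) = 306.
From dy/dt = 0: 0.00481·306 - 0.553 = 0.0439z*, so z* = 0.92/0.0439 = 20.9.

x* ≈ 306, y* ≈ 31.5, z* ≈ 20.9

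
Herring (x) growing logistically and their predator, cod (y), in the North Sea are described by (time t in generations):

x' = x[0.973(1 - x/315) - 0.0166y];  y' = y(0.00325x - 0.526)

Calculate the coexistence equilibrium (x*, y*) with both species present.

From dy/dt = 0 with y > 0: 0.00325x* = 0.526, so x* = 162.
Substitute into dx/dt = 0: 0.973(1 - 162/315) = 0.0166y*.
The bracket is 0.486, giving y* = 0.473/0.0166 = 28.5.

x* ≈ 162, y* ≈ 28.5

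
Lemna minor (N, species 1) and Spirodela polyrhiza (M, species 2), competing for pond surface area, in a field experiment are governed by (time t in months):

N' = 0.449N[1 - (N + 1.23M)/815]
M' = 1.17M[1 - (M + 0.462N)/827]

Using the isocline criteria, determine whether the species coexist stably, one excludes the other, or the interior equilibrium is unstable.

Compare the nullcline intercepts: K1/α12 = 815/1.23 = 663 < K2 = 827; K2/α21 = 827/0.462 = 1790 > K1 = 815.
Since the inequalities point opposite ways, species 2 can invade but species 1 cannot.

species 2 excludes species 1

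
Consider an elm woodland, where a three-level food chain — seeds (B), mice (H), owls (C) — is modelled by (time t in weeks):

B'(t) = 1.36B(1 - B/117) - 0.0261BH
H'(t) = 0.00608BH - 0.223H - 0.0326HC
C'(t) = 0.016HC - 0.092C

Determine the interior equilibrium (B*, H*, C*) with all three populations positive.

B* ≈ 104, H* ≈ 5.75, C* ≈ 12.6

From dC/dt = 0: 0.016H* = 0.092, so H* = 5.75.
From dB/dt = 0: 1.36(1 - B*/117) = 0.0261·5.75, giving B* = 117·(1 - 0.11) = 104.
From dH/dt = 0: 0.00608·104 - 0.223 = 0.0326C*, so C* = 0.41/0.0326 = 12.6.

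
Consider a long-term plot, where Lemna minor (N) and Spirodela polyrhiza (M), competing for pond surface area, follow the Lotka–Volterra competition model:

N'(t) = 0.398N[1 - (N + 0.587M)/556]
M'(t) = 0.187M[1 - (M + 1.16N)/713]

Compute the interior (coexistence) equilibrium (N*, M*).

Setting both brackets to zero gives the nullclines N + 0.587M = 556 and 1.16N + M = 713.
Substituting M = 713 - 1.16N into the first: N(1 - 0.587·1.16) = 556 - 0.587·713.
So N* = 137/0.319 = 431, and then M* = 713 - 1.16·431 = 213.

N* ≈ 431, M* ≈ 213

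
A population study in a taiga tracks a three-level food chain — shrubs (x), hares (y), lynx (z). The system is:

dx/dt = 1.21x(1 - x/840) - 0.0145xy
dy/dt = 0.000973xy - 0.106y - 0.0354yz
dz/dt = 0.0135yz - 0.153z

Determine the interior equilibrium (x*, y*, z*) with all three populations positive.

x* ≈ 726, y* ≈ 11.3, z* ≈ 17

From dz/dt = 0: 0.0135y* = 0.153, so y* = 11.3.
From dx/dt = 0: 1.21(1 - x*/840) = 0.0145·11.3, giving x* = 840·(1 - 0.136) = 726.
From dy/dt = 0: 0.000973·726 - 0.106 = 0.0354z*, so z* = 0.6/0.0354 = 17.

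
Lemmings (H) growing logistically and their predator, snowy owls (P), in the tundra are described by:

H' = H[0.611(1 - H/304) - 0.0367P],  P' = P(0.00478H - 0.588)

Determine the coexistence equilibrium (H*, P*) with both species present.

From dP/dt = 0 with P > 0: 0.00478H* = 0.588, so H* = 123.
Substitute into dH/dt = 0: 0.611(1 - 123/304) = 0.0367P*.
The bracket is 0.595, giving P* = 0.364/0.0367 = 9.91.

H* ≈ 123, P* ≈ 9.91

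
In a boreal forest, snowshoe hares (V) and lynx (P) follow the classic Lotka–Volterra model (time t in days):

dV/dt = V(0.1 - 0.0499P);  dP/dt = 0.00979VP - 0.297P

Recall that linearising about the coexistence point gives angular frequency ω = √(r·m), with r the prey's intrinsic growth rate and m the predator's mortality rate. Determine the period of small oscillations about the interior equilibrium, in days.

Here r = 0.1 and m = 0.297, so r·m = 0.0297.
ω = √0.0297 = 0.172 per day, hence T = 2π/ω ≈ 36.5 days.

T ≈ 36.5 days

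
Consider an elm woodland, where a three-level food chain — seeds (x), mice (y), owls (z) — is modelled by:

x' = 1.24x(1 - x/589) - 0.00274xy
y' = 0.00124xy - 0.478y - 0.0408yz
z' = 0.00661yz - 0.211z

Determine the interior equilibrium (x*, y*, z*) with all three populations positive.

x* ≈ 547, y* ≈ 31.9, z* ≈ 4.92

From dz/dt = 0: 0.00661y* = 0.211, so y* = 31.9.
From dx/dt = 0: 1.24(1 - x*/589) = 0.00274·31.9, giving x* = 589·(1 - 0.0705) = 547.
From dy/dt = 0: 0.00124·547 - 0.478 = 0.0408z*, so z* = 0.201/0.0408 = 4.92.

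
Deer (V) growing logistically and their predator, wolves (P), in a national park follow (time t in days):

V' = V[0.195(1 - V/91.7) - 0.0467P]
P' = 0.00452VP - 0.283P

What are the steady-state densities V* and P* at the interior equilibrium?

From dP/dt = 0 with P > 0: 0.00452V* = 0.283, so V* = 62.6.
Substitute into dV/dt = 0: 0.195(1 - 62.6/91.7) = 0.0467P*.
The bracket is 0.317, giving P* = 0.0619/0.0467 = 1.32.

V* ≈ 62.6, P* ≈ 1.32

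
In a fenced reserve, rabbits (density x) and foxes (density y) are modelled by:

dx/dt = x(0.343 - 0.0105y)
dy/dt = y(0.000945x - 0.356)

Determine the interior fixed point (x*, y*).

Set dy/dt = 0 with y > 0: 0.000945x - 0.356 = 0, so x* = 0.356/0.000945 = 377.
Set dx/dt = 0 with x > 0: 0.343 - 0.0105y = 0, so y* = 0.343/0.0105 = 32.7.

x* ≈ 377, y* ≈ 32.7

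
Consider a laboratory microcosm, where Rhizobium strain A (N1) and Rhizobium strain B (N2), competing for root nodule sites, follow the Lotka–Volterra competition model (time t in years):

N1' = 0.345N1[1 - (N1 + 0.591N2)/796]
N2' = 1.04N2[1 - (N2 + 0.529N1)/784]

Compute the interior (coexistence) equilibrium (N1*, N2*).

Setting both brackets to zero gives the nullclines N1 + 0.591N2 = 796 and 0.529N1 + N2 = 784.
Substituting N2 = 784 - 0.529N1 into the first: N1(1 - 0.591·0.529) = 796 - 0.591·784.
So N1* = 333/0.687 = 484, and then N2* = 784 - 0.529·484 = 528.

N1* ≈ 484, N2* ≈ 528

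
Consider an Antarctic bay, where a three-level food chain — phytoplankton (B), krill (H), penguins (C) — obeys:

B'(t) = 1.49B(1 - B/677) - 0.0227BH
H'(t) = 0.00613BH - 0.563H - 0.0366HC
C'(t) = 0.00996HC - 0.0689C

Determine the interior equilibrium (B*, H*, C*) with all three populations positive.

B* ≈ 606, H* ≈ 6.92, C* ≈ 86.1

From dC/dt = 0: 0.00996H* = 0.0689, so H* = 6.92.
From dB/dt = 0: 1.49(1 - B*/677) = 0.0227·6.92, giving B* = 677·(1 - 0.105) = 606.
From dH/dt = 0: 0.00613·606 - 0.563 = 0.0366C*, so C* = 3.15/0.0366 = 86.1.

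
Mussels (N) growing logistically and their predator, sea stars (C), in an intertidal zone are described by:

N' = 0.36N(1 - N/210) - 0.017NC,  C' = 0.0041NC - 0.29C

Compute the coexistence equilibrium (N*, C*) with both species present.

N* ≈ 70.7, C* ≈ 14

From dC/dt = 0 with C > 0: 0.0041N* = 0.29, so N* = 70.7.
Substitute into dN/dt = 0: 0.36(1 - 70.7/210) = 0.017C*.
The bracket is 0.663, giving C* = 0.239/0.017 = 14.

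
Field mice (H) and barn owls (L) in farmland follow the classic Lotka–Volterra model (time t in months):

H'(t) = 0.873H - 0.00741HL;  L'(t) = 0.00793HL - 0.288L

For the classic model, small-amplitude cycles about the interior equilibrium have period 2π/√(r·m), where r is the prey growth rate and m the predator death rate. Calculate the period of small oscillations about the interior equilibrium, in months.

Here r = 0.873 and m = 0.288, so r·m = 0.251.
ω = √0.251 = 0.501 per month, hence T = 2π/ω ≈ 12.5 months.

T ≈ 12.5 months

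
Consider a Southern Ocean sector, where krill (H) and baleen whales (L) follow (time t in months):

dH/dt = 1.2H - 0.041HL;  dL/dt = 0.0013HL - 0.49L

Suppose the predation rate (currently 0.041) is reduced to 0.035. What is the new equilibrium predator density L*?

At the interior fixed point, setting dH/dt = 0 with H > 0 fixes L* = (prey growth rate)/(HL coefficient) — independent of the other coefficients.
With the change, L* = 1.2/0.035 = 34.3; it rises from 29.3.

L* ≈ 34.3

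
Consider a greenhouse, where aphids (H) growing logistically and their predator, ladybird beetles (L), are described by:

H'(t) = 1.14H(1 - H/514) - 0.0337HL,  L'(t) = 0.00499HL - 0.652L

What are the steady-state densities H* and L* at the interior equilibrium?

From dL/dt = 0 with L > 0: 0.00499H* = 0.652, so H* = 131.
Substitute into dH/dt = 0: 1.14(1 - 131/514) = 0.0337L*.
The bracket is 0.746, giving L* = 0.85/0.0337 = 25.2.

H* ≈ 131, L* ≈ 25.2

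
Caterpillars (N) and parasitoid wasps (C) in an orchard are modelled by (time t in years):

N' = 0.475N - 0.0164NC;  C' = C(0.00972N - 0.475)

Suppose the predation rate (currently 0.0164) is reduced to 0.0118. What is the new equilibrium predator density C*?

At the interior fixed point, setting dN/dt = 0 with N > 0 fixes C* = (prey growth rate)/(NC coefficient) — independent of the other coefficients.
With the change, C* = 0.475/0.0118 = 40.3; it rises from 29.

C* ≈ 40.3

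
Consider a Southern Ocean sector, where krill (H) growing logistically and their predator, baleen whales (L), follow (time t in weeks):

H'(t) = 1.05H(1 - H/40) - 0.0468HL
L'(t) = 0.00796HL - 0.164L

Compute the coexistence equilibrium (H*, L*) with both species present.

From dL/dt = 0 with L > 0: 0.00796H* = 0.164, so H* = 20.6.
Substitute into dH/dt = 0: 1.05(1 - 20.6/40) = 0.0468L*.
The bracket is 0.485, giving L* = 0.509/0.0468 = 10.9.

H* ≈ 20.6, L* ≈ 10.9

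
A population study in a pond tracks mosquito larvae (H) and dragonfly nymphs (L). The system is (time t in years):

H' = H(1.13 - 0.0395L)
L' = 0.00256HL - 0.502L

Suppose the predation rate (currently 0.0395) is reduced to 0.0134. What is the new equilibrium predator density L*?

L* ≈ 84.3

At the interior fixed point, setting dH/dt = 0 with H > 0 fixes L* = (prey growth rate)/(HL coefficient) — independent of the other coefficients.
With the change, L* = 1.13/0.0134 = 84.3; it rises from 28.6.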